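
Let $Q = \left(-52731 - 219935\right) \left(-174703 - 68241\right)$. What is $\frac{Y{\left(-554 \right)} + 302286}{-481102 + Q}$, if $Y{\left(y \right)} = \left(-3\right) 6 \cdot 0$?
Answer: $\frac{151143}{33121043801} \approx 4.5633 \cdot 10^{-6}$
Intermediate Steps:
$Q = 66242568704$ ($Q = \left(-272666\right) \left(-242944\right) = 66242568704$)
$Y{\left(y \right)} = 0$ ($Y{\left(y \right)} = \left(-18\right) 0 = 0$)
$\frac{Y{\left(-554 \right)} + 302286}{-481102 + Q} = \frac{0 + 302286}{-481102 + 66242568704} = \frac{302286}{66242087602} = 302286 \cdot \frac{1}{66242087602} = \frac{151143}{33121043801}$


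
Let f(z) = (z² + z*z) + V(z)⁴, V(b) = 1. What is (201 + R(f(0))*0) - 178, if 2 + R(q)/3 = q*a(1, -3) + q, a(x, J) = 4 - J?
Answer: 23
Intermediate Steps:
f(z) = 1 + 2*z² (f(z) = (z² + z*z) + 1⁴ = (z² + z²) + 1 = 2*z² + 1 = 1 + 2*z²)
R(q) = -6 + 24*q (R(q) = -6 + 3*(q*(4 - 1*(-3)) + q) = -6 + 3*(q*(4 + 3) + q) = -6 + 3*(q*7 + q) = -6 + 3*(7*q + q) = -6 + 3*(8*q) = -6 + 24*q)
(201 + R(f(0))*0) - 178 = (201 + (-6 + 24*(1 + 2*0²))*0) - 178 = (201 + (-6 + 24*(1 + 2*0))*0) - 178 = (201 + (-6 + 24*(1 + 0))*0) - 178 = (201 + (-6 + 24*1)*0) - 178 = (201 + (-6 + 24)*0) - 178 = (201 + 18*0) - 178 = (201 + 0) - 178 = 201 - 178 = 23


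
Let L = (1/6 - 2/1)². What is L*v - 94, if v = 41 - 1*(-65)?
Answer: 4721/18 ≈ 262.28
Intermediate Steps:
v = 106 (v = 41 + 65 = 106)
L = 121/36 (L = (1*(⅙) - 2*1)² = (⅙ - 2)² = (-11/6)² = 121/36 ≈ 3.3611)
L*v - 94 = (121/36)*106 - 94 = 6413/18 - 94 = 4721/18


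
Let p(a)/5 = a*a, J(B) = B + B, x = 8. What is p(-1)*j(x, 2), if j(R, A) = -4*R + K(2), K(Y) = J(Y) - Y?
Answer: -150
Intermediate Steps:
J(B) = 2*B
p(a) = 5*a² (p(a) = 5*(a*a) = 5*a²)
K(Y) = Y (K(Y) = 2*Y - Y = Y)
j(R, A) = 2 - 4*R (j(R, A) = -4*R + 2 = 2 - 4*R)
p(-1)*j(x, 2) = (5*(-1)²)*(2 - 4*8) = (5*1)*(2 - 32) = 5*(-30) = -150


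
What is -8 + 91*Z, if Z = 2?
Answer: 174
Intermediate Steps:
-8 + 91*Z = -8 + 91*2 = -8 + 182 = 174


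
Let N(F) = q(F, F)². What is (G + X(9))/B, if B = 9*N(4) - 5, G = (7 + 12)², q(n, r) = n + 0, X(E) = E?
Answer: 370/139 ≈ 2.6619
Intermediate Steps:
q(n, r) = n
G = 361 (G = 19² = 361)
N(F) = F²
B = 139 (B = 9*4² - 5 = 9*16 - 5 = 144 - 5 = 139)
(G + X(9))/B = (361 + 9)/139 = 370*(1/139) = 370/139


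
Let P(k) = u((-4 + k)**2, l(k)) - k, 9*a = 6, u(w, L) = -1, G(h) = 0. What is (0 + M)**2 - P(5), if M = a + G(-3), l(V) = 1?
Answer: 58/9 ≈ 6.4444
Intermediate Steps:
a = 2/3 (a = (1/9)*6 = 2/3 ≈ 0.66667)
M = 2/3 (M = 2/3 + 0 = 2/3 ≈ 0.66667)
P(k) = -1 - k
(0 + M)**2 - P(5) = (0 + 2/3)**2 - (-1 - 1*5) = (2/3)**2 - (-1 - 5) = 4/9 - 1*(-6) = 4/9 + 6 = 58/9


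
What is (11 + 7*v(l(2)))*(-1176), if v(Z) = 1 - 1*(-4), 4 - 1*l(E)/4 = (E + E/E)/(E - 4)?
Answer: -54096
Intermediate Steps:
l(E) = 16 - 4*(1 + E)/(-4 + E) (l(E) = 16 - 4*(E + E/E)/(E - 4) = 16 - 4*(E + 1)/(-4 + E) = 16 - 4*(1 + E)/(-4 + E))
v(Z) = 5 (v(Z) = 1 + 4 = 5)
(11 + 7*v(l(2)))*(-1176) = (11 + 7*5)*(-1176) = (11 + 35)*(-1176) = 46*(-1176) = -54096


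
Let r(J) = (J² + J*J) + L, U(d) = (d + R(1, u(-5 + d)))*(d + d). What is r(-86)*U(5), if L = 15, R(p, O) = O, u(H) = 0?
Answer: 740350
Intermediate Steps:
U(d) = 2*d² (U(d) = (d + 0)*(d + d) = d*(2*d) = 2*d²)
r(J) = 15 + 2*J² (r(J) = (J² + J*J) + 15 = (J² + J²) + 15 = 2*J² + 15 = 15 + 2*J²)
r(-86)*U(5) = (15 + 2*(-86)²)*(2*5²) = (15 + 2*7396)*(2*25) = (15 + 14792)*50 = 14807*50 = 740350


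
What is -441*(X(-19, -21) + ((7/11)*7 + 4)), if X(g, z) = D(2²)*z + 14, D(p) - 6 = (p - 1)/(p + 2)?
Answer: 1106469/22 ≈ 50294.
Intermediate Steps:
D(p) = 6 + (-1 + p)/(2 + p) (D(p) = 6 + (p - 1)/(p + 2) = 6 + (-1 + p)/(2 + p))
X(g, z) = 14 + 13*z/2 (X(g, z) = ((11 + 7*2²)/(2 + 2²))*z + 14 = ((11 + 7*4)/(2 + 4))*z + 14 = ((11 + 28)/6)*z + 14 = ((⅙)*39)*z + 14 = 13*z/2 + 14 = 14 + 13*z/2)
-441*(X(-19, -21) + ((7/11)*7 + 4)) = -441*((14 + (13/2)*(-21)) + ((7/11)*7 + 4)) = -441*((14 - 273/2) + ((7*(1/11))*7 + 4)) = -441*(-245/2 + ((7/11)*7 + 4)) = -441*(-245/2 + (49/11 + 4)) = -441*(-245/2 + 93/11) = -441*(-2509/22) = 1106469/22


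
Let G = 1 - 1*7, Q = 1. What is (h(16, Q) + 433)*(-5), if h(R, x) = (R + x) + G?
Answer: -2220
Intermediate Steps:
G = -6 (G = 1 - 7 = -6)
h(R, x) = -6 + R + x (h(R, x) = (R + x) - 6 = -6 + R + x)
(h(16, Q) + 433)*(-5) = ((-6 + 16 + 1) + 433)*(-5) = (11 + 433)*(-5) = 444*(-5) = -2220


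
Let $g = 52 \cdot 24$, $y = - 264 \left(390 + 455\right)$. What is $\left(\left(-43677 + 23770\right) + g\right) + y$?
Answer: $-241739$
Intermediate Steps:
$y = -223080$ ($y = \left(-264\right) 845 = -223080$)
$g = 1248$
$\left(\left(-43677 + 23770\right) + g\right) + y = \left(\left(-43677 + 23770\right) + 1248\right) - 223080 = \left(-19907 + 1248\right) - 223080 = -18659 - 223080 = -241739$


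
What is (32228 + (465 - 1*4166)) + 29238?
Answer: 57765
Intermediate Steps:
(32228 + (465 - 1*4166)) + 29238 = (32228 + (465 - 4166)) + 29238 = (32228 - 3701) + 29238 = 28527 + 29238 = 57765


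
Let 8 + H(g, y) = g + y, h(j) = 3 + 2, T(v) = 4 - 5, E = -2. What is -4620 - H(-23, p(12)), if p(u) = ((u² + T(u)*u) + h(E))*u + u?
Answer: -6245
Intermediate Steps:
T(v) = -1
h(j) = 5
p(u) = u + u*(5 + u² - u) (p(u) = ((u² - u) + 5)*u + u = (5 + u² - u)*u + u = u*(5 + u² - u) + u = u + u*(5 + u² - u))
H(g, y) = -8 + g + y (H(g, y) = -8 + (g + y) = -8 + g + y)
-4620 - H(-23, p(12)) = -4620 - (-8 - 23 + 12*(6 + 12² - 1*12)) = -4620 - (-8 - 23 + 12*(6 + 144 - 12)) = -4620 - (-8 - 23 + 12*138) = -4620 - (-8 - 23 + 1656) = -4620 - 1*1625 = -4620 - 1625 = -6245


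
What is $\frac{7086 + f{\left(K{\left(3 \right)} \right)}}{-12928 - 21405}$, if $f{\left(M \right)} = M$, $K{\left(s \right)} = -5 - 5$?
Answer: $- \frac{7076}{34333} \approx -0.2061$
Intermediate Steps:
$K{\left(s \right)} = -10$
$\frac{7086 + f{\left(K{\left(3 \right)} \right)}}{-12928 - 21405} = \frac{7086 - 10}{-12928 - 21405} = \frac{7076}{-34333} = 7076 \left(- \frac{1}{34333}\right) = - \frac{7076}{34333}$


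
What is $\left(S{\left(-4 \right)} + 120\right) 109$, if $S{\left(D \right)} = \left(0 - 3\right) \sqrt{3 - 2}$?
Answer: $12753$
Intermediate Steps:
$S{\left(D \right)} = -3$ ($S{\left(D \right)} = - 3 \sqrt{1} = \left(-3\right) 1 = -3$)
$\left(S{\left(-4 \right)} + 120\right) 109 = \left(-3 + 120\right) 109 = 117 \cdot 109 = 12753$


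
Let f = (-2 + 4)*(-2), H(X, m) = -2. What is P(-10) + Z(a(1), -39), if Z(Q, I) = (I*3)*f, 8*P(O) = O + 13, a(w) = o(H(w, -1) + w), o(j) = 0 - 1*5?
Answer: 3747/8 ≈ 468.38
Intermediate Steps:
o(j) = -5 (o(j) = 0 - 5 = -5)
f = -4 (f = 2*(-2) = -4)
a(w) = -5
P(O) = 13/8 + O/8 (P(O) = (O + 13)/8 = (13 + O)/8 = 13/8 + O/8)
Z(Q, I) = -12*I (Z(Q, I) = (I*3)*(-4) = (3*I)*(-4) = -12*I)
P(-10) + Z(a(1), -39) = (13/8 + (1/8)*(-10)) - 12*(-39) = (13/8 - 5/4) + 468 = 3/8 + 468 = 3747/8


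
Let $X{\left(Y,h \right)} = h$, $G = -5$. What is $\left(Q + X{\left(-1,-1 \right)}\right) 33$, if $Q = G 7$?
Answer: $-1188$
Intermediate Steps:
$Q = -35$ ($Q = \left(-5\right) 7 = -35$)
$\left(Q + X{\left(-1,-1 \right)}\right) 33 = \left(-35 - 1\right) 33 = \left(-36\right) 33 = -1188$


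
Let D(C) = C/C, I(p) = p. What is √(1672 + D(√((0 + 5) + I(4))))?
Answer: √1673 ≈ 40.902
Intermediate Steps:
D(C) = 1
√(1672 + D(√((0 + 5) + I(4)))) = √(1672 + 1) = √1673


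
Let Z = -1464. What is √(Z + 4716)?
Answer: 2*√813 ≈ 57.026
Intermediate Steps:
√(Z + 4716) = √(-1464 + 4716) = √3252 = 2*√813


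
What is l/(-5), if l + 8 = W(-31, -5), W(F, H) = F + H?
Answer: 44/5 ≈ 8.8000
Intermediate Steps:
l = -44 (l = -8 + (-31 - 5) = -8 - 36 = -44)
l/(-5) = -44/(-5) = -44*(-⅕) = 44/5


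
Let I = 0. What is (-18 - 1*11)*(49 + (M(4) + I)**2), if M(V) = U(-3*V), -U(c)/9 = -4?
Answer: -39005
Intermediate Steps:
U(c) = 36 (U(c) = -9*(-4) = 36)
M(V) = 36
(-18 - 1*11)*(49 + (M(4) + I)**2) = (-18 - 1*11)*(49 + (36 + 0)**2) = (-18 - 11)*(49 + 36**2) = -29*(49 + 1296) = -29*1345 = -39005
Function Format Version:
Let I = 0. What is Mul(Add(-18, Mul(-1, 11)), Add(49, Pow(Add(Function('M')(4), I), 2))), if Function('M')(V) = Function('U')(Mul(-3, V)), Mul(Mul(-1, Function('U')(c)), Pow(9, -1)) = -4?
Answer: -39005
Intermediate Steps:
Function('U')(c) = 36 (Function('U')(c) = Mul(-9, -4) = 36)
Function('M')(V) = 36
Mul(Add(-18, Mul(-1, 11)), Add(49, Pow(Add(Function('M')(4), I), 2))) = Mul(Add(-18, Mul(-1, 11)), Add(49, Pow(Add(36, 0), 2))) = Mul(Add(-18, -11), Add(49, Pow(36, 2))) = Mul(-29, Add(49, 1296)) = Mul(-29, 1345) = -39005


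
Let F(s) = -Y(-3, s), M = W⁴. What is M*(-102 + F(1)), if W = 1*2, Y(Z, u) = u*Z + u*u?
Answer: -1600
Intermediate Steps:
Y(Z, u) = u² + Z*u (Y(Z, u) = Z*u + u² = u² + Z*u)
W = 2
M = 16 (M = 2⁴ = 16)
F(s) = -s*(-3 + s)
M*(-102 + F(1)) = 16*(-102 + 1*(3 - 1*1)) = 16*(-102 + 1*(3 - 1)) = 16*(-102 + 1*2) = 16*(-102 + 2) = 16*(-100) = -1600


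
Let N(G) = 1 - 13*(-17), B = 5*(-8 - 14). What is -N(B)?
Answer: -222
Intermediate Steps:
B = -110 (B = 5*(-22) = -110)
N(G) = 222 (N(G) = 1 + 221 = 222)
-N(B) = -1*222 = -222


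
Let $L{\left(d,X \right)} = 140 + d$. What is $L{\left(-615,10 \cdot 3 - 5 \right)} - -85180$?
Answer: $84705$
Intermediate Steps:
$L{\left(-615,10 \cdot 3 - 5 \right)} - -85180 = \left(140 - 615\right) - -85180 = -475 + 85180 = 84705$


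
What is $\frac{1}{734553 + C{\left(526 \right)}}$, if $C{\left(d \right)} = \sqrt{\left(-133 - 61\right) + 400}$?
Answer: $\frac{734553}{539568109603} - \frac{\sqrt{206}}{539568109603} \approx 1.3613 \cdot 10^{-6}$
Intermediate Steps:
$C{\left(d \right)} = \sqrt{206}$ ($C{\left(d \right)} = \sqrt{\left(-133 - 61\right) + 400} = \sqrt{-194 + 400} = \sqrt{206}$)
$\frac{1}{734553 + C{\left(526 \right)}} = \frac{1}{734553 + \sqrt{206}}$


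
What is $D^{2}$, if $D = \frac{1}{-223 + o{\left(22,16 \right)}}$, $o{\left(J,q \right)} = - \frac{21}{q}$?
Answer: $\frac{256}{12880921} \approx 1.9874 \cdot 10^{-5}$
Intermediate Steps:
$D = - \frac{16}{3589}$ ($D = \frac{1}{-223 - \frac{21}{16}} = \frac{1}{- \frac{3589}{16}} = - \frac{16}{3589} \approx -0.0044581$)
$D^{2} = \left(- \frac{16}{3589}\right)^{2} = \frac{256}{12880921}$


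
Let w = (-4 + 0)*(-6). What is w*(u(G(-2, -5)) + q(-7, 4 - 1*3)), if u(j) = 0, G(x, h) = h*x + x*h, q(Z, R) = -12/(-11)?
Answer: 288/11 ≈ 26.182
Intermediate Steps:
w = 24 (w = -4*(-6) = 24)
q(Z, R) = 12/11 (q(Z, R) = -12*(-1/11) = 12/11)
G(x, h) = 2*h*x (G(x, h) = h*x + h*x = 2*h*x)
w*(u(G(-2, -5)) + q(-7, 4 - 1*3)) = 24*(0 + 12/11) = 24*(12/11) = 288/11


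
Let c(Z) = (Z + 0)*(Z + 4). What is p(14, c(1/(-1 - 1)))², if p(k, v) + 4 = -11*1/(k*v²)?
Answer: 2131600/117649 ≈ 18.118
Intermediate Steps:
c(Z) = Z*(4 + Z)
p(k, v) = -4 - 11/(k*v²) (p(k, v) = -4 - 11*1/(k*v²) = -4 - 11/(k*v²))
p(14, c(1/(-1 - 1)))² = (-4 - 11/(14*((4 + 1/(-1 - 1))/(-1 - 1))²))² = (-4 - 11*1/14/((4 + 1/(-2))/(-2))²)² = (-4 - 11*1/14/(-(4 - ½)/2)²)² = (-4 - 11*1/14/(-½*7/2)²)² = (-4 - 11*1/14/(-7/4)²)² = (-4 - 11*1/14*16/49)² = (-4 - 88/343)² = (-1460/343)² = 2131600/117649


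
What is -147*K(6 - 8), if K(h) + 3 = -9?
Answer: 1764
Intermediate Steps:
K(h) = -12 (K(h) = -3 - 9 = -12)
-147*K(6 - 8) = -147*(-12) = 1764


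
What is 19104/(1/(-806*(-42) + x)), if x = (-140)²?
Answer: 1021147008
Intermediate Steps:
x = 19600
19104/(1/(-806*(-42) + x)) = 19104/(1/(-806*(-42) + 19600)) = 19104/(1/(33852 + 19600)) = 19104/(1/53452) = 19104*53452 = 1021147008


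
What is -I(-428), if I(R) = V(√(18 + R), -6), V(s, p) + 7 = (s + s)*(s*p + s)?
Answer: -4093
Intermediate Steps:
V(s, p) = -7 + 2*s*(s + p*s) (V(s, p) = -7 + (s + s)*(s*p + s) = -7 + (2*s)*(p*s + s) = -7 + (2*s)*(s + p*s) = -7 + 2*s*(s + p*s))
I(R) = -187 - 10*R (I(R) = -7 + 2*(√(18 + R))² + 2*(-6)*(√(18 + R))² = -7 + 2*(18 + R) + 2*(-6)*(18 + R) = -7 + (36 + 2*R) + (-216 - 12*R) = -187 - 10*R)
-I(-428) = -(-187 - 10*(-428)) = -(-187 + 4280) = -1*4093 = -4093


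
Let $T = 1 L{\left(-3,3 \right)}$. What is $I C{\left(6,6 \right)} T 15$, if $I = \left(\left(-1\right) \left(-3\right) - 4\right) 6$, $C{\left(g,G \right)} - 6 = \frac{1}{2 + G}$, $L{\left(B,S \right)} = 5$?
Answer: $- \frac{11025}{4} \approx -2756.3$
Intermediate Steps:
$C{\left(g,G \right)} = 6 + \frac{1}{2 + G}$
$I = -6$ ($I = \left(3 - 4\right) 6 = \left(-1\right) 6 = -6$)
$T = 5$ ($T = 1 \cdot 5 = 5$)
$I C{\left(6,6 \right)} T 15 = - 6 \frac{13 + 6 \cdot 6}{2 + 6} \cdot 5 \cdot 15 = - 6 \frac{13 + 36}{8} \cdot 5 \cdot 15 = - 6 \cdot \frac{1}{8} \cdot 49 \cdot 5 \cdot 15 = \left(-6\right) \frac{49}{8} \cdot 5 \cdot 15 = \left(- \frac{147}{4}\right) 5 \cdot 15 = \left(- \frac{735}{4}\right) 15 = - \frac{11025}{4}$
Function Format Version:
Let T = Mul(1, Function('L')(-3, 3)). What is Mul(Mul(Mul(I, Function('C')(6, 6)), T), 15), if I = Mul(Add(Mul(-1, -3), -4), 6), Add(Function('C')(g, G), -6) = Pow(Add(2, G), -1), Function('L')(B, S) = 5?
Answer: Rational(-11025, 4) ≈ -2756.3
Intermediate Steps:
Function('C')(g, G) = Add(6, Pow(Add(2, G), -1))
I = -6 (I = Mul(Add(3, -4), 6) = Mul(-1, 6) = -6)
T = 5 (T = Mul(1, 5) = 5)
Mul(Mul(Mul(I, Function('C')(6, 6)), T), 15) = Mul(Mul(Mul(-6, Mul(Pow(Add(2, 6), -1), Add(13, Mul(6, 6)))), 5), 15) = Mul(Mul(Mul(-6, Mul(Pow(8, -1), Add(13, 36))), 5), 15) = Mul(Mul(Mul(-6, Mul(Rational(1, 8), 49)), 5), 15) = Mul(Mul(Mul(-6, Rational(49, 8)), 5), 15) = Mul(Mul(Rational(-147, 4), 5), 15) = Mul(Rational(-735, 4), 15) = Rational(-11025, 4)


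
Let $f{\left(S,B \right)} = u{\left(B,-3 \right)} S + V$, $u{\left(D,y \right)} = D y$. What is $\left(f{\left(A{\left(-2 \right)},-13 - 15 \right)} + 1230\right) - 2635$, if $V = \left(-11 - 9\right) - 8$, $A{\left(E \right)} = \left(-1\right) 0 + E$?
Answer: $-1601$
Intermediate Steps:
$A{\left(E \right)} = E$ ($A{\left(E \right)} = 0 + E = E$)
$V = -28$ ($V = -20 - 8 = -28$)
$f{\left(S,B \right)} = -28 - 3 B S$ ($f{\left(S,B \right)} = B \left(-3\right) S - 28 = - 3 B S - 28 = -28 - 3 B S$)
$\left(f{\left(A{\left(-2 \right)},-13 - 15 \right)} + 1230\right) - 2635 = \left(\left(-28 - 3 \left(-13 - 15\right) \left(-2\right)\right) + 1230\right) - 2635 = \left(\left(-28 - \left(-84\right) \left(-2\right)\right) + 1230\right) - 2635 = \left(\left(-28 - 168\right) + 1230\right) - 2635 = \left(-196 + 1230\right) - 2635 = 1034 - 2635 = -1601$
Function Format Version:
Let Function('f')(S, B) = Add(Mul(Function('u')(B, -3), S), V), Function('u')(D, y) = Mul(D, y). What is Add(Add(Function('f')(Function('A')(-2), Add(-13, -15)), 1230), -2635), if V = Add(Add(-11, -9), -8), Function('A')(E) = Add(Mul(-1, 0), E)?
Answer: -1601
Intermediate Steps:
Function('A')(E) = E (Function('A')(E) = Add(0, E) = E)
V = -28 (V = Add(-20, -8) = -28)
Function('f')(S, B) = Add(-28, Mul(-3, B, S)) (Function('f')(S, B) = Add(Mul(Mul(B, -3), S), -28) = Add(Mul(Mul(-3, B), S), -28) = Add(Mul(-3, B, S), -28) = Add(-28, Mul(-3, B, S)))
Add(Add(Function('f')(Function('A')(-2), Add(-13, -15)), 1230), -2635) = Add(Add(Add(-28, Mul(-3, Add(-13, -15), -2)), 1230), -2635) = Add(Add(Add(-28, Mul(-3, -28, -2)), 1230), -2635) = Add(Add(Add(-28, -168), 1230), -2635) = Add(Add(-196, 1230), -2635) = Add(1034, -2635) = -1601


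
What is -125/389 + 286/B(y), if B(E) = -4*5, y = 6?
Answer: -56877/3890 ≈ -14.621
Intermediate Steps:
B(E) = -20
-125/389 + 286/B(y) = -125/389 + 286/(-20) = -125*1/389 + 286*(-1/20) = -125/389 - 143/10 = -56877/3890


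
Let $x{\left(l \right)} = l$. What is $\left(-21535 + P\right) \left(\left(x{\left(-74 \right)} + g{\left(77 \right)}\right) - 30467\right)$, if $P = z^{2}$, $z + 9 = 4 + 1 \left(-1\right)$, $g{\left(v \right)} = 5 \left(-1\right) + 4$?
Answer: $656622458$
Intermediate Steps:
$g{\left(v \right)} = -1$ ($g{\left(v \right)} = -5 + 4 = -1$)
$z = -6$ ($z = -9 + \left(4 + 1 \left(-1\right)\right) = -9 + \left(4 - 1\right) = -9 + 3 = -6$)
$P = 36$ ($P = \left(-6\right)^{2} = 36$)
$\left(-21535 + P\right) \left(\left(x{\left(-74 \right)} + g{\left(77 \right)}\right) - 30467\right) = \left(-21535 + 36\right) \left(\left(-74 - 1\right) - 30467\right) = - 21499 \left(-75 - 30467\right) = \left(-21499\right) \left(-30542\right) = 656622458$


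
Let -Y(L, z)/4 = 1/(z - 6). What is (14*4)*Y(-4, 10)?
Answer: -56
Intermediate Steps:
Y(L, z) = -4/(-6 + z) (Y(L, z) = -4/(z - 6) = -4/(-6 + z))
(14*4)*Y(-4, 10) = (14*4)*(-4/(-6 + 10)) = 56*(-4/4) = 56*(-4*1/4) = 56*(-1) = -56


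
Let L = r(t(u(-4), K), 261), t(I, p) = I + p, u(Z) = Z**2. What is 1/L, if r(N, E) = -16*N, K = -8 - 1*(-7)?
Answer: -1/240 ≈ -0.0041667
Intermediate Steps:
K = -1 (K = -8 + 7 = -1)
L = -240 (L = -16*((-4)**2 - 1) = -16*(16 - 1) = -16*15 = -240)
1/L = 1/(-240) = -1/240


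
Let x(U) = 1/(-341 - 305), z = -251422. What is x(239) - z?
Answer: 162418611/646 ≈ 2.5142e+5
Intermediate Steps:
x(U) = -1/646 (x(U) = 1/(-646) = -1/646)
x(239) - z = -1/646 - 1*(-251422) = -1/646 + 251422 = 162418611/646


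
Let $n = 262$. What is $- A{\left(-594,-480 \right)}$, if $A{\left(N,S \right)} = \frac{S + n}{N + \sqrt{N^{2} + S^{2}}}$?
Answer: $\frac{3597}{6400} + \frac{109 \sqrt{16201}}{19200} \approx 1.2846$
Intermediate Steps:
$A{\left(N,S \right)} = \frac{262 + S}{N + \sqrt{N^{2} + S^{2}}}$ ($A{\left(N,S \right)} = \frac{S + 262}{N + \sqrt{N^{2} + S^{2}}} = \frac{262 + S}{N + \sqrt{N^{2} + S^{2}}}$)
$- A{\left(-594,-480 \right)} = - \frac{262 - 480}{-594 + \sqrt{\left(-594\right)^{2} + \left(-480\right)^{2}}} = - \frac{-218}{-594 + \sqrt{352836 + 230400}} = - \frac{-218}{-594 + \sqrt{583236}} = - \frac{-218}{-594 + 6 \sqrt{16201}} = \frac{218}{-594 + 6 \sqrt{16201}}$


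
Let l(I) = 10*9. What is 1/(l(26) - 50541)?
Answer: -1/50451 ≈ -1.9821e-5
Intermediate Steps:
l(I) = 90
1/(l(26) - 50541) = 1/(90 - 50541) = 1/(-50451) = -1/50451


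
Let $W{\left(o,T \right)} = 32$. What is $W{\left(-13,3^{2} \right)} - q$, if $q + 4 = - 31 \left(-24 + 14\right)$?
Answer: $-274$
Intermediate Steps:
$q = 306$ ($q = -4 - 31 \left(-24 + 14\right) = -4 - -310 = -4 + 310 = 306$)
$W{\left(-13,3^{2} \right)} - q = 32 - 306 = -274$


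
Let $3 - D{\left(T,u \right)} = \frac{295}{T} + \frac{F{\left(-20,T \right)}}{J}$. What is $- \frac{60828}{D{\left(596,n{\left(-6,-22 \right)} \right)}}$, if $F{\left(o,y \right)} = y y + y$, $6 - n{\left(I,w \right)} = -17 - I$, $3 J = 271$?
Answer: $\frac{9824695248}{635787253} \approx 15.453$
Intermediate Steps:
$J = \frac{271}{3}$ ($J = \frac{1}{3} \cdot 271 = \frac{271}{3} \approx 90.333$)
$n{\left(I,w \right)} = 23 + I$ ($n{\left(I,w \right)} = 6 - \left(-17 - I\right) = 6 + \left(17 + I\right) = 23 + I$)
$F{\left(o,y \right)} = y + y^{2}$ ($F{\left(o,y \right)} = y^{2} + y = y + y^{2}$)
$D{\left(T,u \right)} = 3 - \frac{295}{T} - \frac{3 T \left(1 + T\right)}{271}$ ($D{\left(T,u \right)} = 3 - \left(\frac{295}{T} + \frac{T \left(1 + T\right)}{\frac{271}{3}}\right) = 3 - \left(\frac{295}{T} + T \left(1 + T\right) \frac{3}{271}\right) = 3 - \left(\frac{295}{T} + \frac{3 T \left(1 + T\right)}{271}\right) = 3 - \frac{295}{T} - \frac{3 T \left(1 + T\right)}{271}$)
$- \frac{60828}{D{\left(596,n{\left(-6,-22 \right)} \right)}} = - \frac{60828}{\frac{1}{271} \cdot \frac{1}{596} \left(-79945 + 3 \cdot 596 \left(271 - 596 \left(1 + 596\right)\right)\right)} = - \frac{60828}{\frac{1}{271} \cdot \frac{1}{596} \left(-79945 + 3 \cdot 596 \left(271 - 596 \cdot 597\right)\right)} = - \frac{60828}{\frac{1}{271} \cdot \frac{1}{596} \left(-79945 + 3 \cdot 596 \left(271 - 355812\right)\right)} = - \frac{60828}{\frac{1}{271} \cdot \frac{1}{596} \left(-79945 + 3 \cdot 596 \left(-355541\right)\right)} = - \frac{60828}{\frac{1}{271} \cdot \frac{1}{596} \left(-79945 - 635707308\right)} = - \frac{60828}{\frac{1}{271} \cdot \frac{1}{596} \left(-635787253\right)} = - \frac{60828}{- \frac{635787253}{161516}} = \left(-60828\right) \left(- \frac{161516}{635787253}\right) = \frac{9824695248}{635787253}$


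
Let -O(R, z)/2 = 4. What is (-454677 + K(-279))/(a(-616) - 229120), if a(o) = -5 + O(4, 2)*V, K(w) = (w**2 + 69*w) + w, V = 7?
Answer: 396366/229181 ≈ 1.7295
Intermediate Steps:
O(R, z) = -8 (O(R, z) = -2*4 = -8)
K(w) = w**2 + 70*w
a(o) = -61 (a(o) = -5 - 8*7 = -5 - 56 = -61)
(-454677 + K(-279))/(a(-616) - 229120) = (-454677 - 279*(70 - 279))/(-61 - 229120) = (-454677 - 279*(-209))/(-229181) = (-454677 + 58311)*(-1/229181) = -396366*(-1/229181) = 396366/229181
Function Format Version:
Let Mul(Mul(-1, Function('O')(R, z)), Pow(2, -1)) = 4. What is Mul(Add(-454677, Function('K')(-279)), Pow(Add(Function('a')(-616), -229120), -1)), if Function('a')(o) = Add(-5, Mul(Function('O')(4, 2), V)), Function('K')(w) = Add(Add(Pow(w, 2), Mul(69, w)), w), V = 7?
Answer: Rational(396366, 229181) ≈ 1.7295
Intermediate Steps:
Function('O')(R, z) = -8 (Function('O')(R, z) = Mul(-2, 4) = -8)
Function('K')(w) = Add(Pow(w, 2), Mul(70, w))
Function('a')(o) = -61 (Function('a')(o) = Add(-5, Mul(-8, 7)) = Add(-5, -56) = -61)
Mul(Add(-454677, Function('K')(-279)), Pow(Add(Function('a')(-616), -229120), -1)) = Mul(Add(-454677, Mul(-279, Add(70, -279))), Pow(Add(-61, -229120), -1)) = Mul(Add(-454677, Mul(-279, -209)), Pow(-229181, -1)) = Mul(Add(-454677, 58311), Rational(-1, 229181)) = Mul(-396366, Rational(-1, 229181)) = Rational(396366, 229181)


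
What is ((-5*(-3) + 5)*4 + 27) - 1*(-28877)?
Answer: 28984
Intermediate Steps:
((-5*(-3) + 5)*4 + 27) - 1*(-28877) = ((15 + 5)*4 + 27) + 28877 = (20*4 + 27) + 28877 = (80 + 27) + 28877 = 107 + 28877 = 28984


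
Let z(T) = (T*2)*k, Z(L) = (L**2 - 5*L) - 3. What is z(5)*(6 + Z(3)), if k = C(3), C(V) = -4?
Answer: 120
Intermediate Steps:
Z(L) = -3 + L**2 - 5*L
k = -4
z(T) = -8*T (z(T) = (T*2)*(-4) = (2*T)*(-4) = -8*T)
z(5)*(6 + Z(3)) = (-8*5)*(6 + (-3 + 3**2 - 5*3)) = -40*(6 + (-3 + 9 - 15)) = -40*(6 - 9) = -40*(-3) = 120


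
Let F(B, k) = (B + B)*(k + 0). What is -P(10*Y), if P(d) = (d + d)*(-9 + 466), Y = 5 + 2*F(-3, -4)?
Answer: -484420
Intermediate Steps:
F(B, k) = 2*B*k (F(B, k) = (2*B)*k = 2*B*k)
Y = 53 (Y = 5 + 2*(2*(-3)*(-4)) = 5 + 2*24 = 5 + 48 = 53)
P(d) = 914*d (P(d) = (2*d)*457 = 914*d)
-P(10*Y) = -914*10*53 = -914*530 = -1*484420 = -484420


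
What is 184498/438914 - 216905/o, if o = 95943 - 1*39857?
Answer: -42427443171/12308465302 ≈ -3.4470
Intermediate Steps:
o = 56086 (o = 95943 - 39857 = 56086)
184498/438914 - 216905/o = 184498/438914 - 216905/56086 = 184498*(1/438914) - 216905*1/56086 = 92249/219457 - 216905/56086 = -42427443171/12308465302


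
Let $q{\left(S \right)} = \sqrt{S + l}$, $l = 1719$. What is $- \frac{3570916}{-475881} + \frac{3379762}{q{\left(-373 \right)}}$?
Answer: $\frac{3570916}{475881} + \frac{1689881 \sqrt{1346}}{673} \approx 92130.0$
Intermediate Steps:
$q{\left(S \right)} = \sqrt{1719 + S}$ ($q{\left(S \right)} = \sqrt{S + 1719} = \sqrt{1719 + S}$)
$- \frac{3570916}{-475881} + \frac{3379762}{q{\left(-373 \right)}} = - \frac{3570916}{-475881} + \frac{3379762}{\sqrt{1719 - 373}} = \left(-3570916\right) \left(- \frac{1}{475881}\right) + \frac{3379762}{\sqrt{1346}} = \frac{3570916}{475881} + 3379762 \frac{\sqrt{1346}}{1346} = \frac{3570916}{475881} + \frac{1689881 \sqrt{1346}}{673}$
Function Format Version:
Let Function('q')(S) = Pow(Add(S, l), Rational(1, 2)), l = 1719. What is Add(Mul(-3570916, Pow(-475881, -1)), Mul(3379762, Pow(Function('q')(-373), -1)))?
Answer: Add(Rational(3570916, 475881), Mul(Rational(1689881, 673), Pow(1346, Rational(1, 2)))) ≈ 92130.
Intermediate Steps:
Function('q')(S) = Pow(Add(1719, S), Rational(1, 2)) (Function('q')(S) = Pow(Add(S, 1719), Rational(1, 2)) = Pow(Add(1719, S), Rational(1, 2)))
Add(Mul(-3570916, Pow(-475881, -1)), Mul(3379762, Pow(Function('q')(-373), -1))) = Add(Mul(-3570916, Pow(-475881, -1)), Mul(3379762, Pow(Pow(Add(1719, -373), Rational(1, 2)), -1))) = Add(Mul(-3570916, Rational(-1, 475881)), Mul(3379762, Pow(Pow(1346, Rational(1, 2)), -1))) = Add(Rational(3570916, 475881), Mul(3379762, Mul(Rational(1, 1346), Pow(1346, Rational(1, 2))))) = Add(Rational(3570916, 475881), Mul(Rational(1689881, 673), Pow(1346, Rational(1, 2))))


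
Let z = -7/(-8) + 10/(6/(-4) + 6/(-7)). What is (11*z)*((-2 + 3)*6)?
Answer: -889/4 ≈ -222.25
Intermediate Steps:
z = -889/264 (z = -7*(-1/8) + 10/(6*(-1/4) + 6*(-1/7)) = 7/8 + 10/(-3/2 - 6/7) = 7/8 + 10/(-33/14) = 7/8 + 10*(-14/33) = 7/8 - 140/33 = -889/264 ≈ -3.3674)
(11*z)*((-2 + 3)*6) = (11*(-889/264))*((-2 + 3)*6) = -889*6/24 = -889/24*6 = -889/4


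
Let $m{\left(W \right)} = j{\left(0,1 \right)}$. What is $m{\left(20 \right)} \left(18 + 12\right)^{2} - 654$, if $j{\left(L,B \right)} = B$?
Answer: $246$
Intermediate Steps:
$m{\left(W \right)} = 1$
$m{\left(20 \right)} \left(18 + 12\right)^{2} - 654 = 1 \left(18 + 12\right)^{2} - 654 = 1 \cdot 30^{2} - 654 = 1 \cdot 900 - 654 = 900 - 654 = 246$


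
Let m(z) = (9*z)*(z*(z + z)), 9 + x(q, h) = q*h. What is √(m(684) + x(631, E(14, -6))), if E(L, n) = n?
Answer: √5760239277 ≈ 75896.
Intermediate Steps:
x(q, h) = -9 + h*q (x(q, h) = -9 + q*h = -9 + h*q)
m(z) = 18*z³ (m(z) = (9*z)*(z*(2*z)) = (9*z)*(2*z²) = 18*z³)
√(m(684) + x(631, E(14, -6))) = √(18*684³ + (-9 - 6*631)) = √(18*320013504 + (-9 - 3786)) = √(5760243072 - 3795) = √5760239277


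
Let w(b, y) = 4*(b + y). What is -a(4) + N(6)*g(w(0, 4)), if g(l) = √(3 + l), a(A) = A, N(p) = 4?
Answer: -4 + 4*√19 ≈ 13.436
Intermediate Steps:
w(b, y) = 4*b + 4*y
-a(4) + N(6)*g(w(0, 4)) = -1*4 + 4*√(3 + (4*0 + 4*4)) = -4 + 4*√(3 + (0 + 16)) = -4 + 4*√(3 + 16) = -4 + 4*√19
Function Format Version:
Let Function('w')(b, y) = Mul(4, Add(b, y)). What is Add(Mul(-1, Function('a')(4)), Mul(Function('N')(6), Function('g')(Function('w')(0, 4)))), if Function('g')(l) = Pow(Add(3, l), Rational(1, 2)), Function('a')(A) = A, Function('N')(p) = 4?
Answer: Add(-4, Mul(4, Pow(19, Rational(1, 2)))) ≈ 13.436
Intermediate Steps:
Function('w')(b, y) = Add(Mul(4, b), Mul(4, y))
Add(Mul(-1, Function('a')(4)), Mul(Function('N')(6), Function('g')(Function('w')(0, 4)))) = Add(Mul(-1, 4), Mul(4, Pow(Add(3, Add(Mul(4, 0), Mul(4, 4))), Rational(1, 2)))) = Add(-4, Mul(4, Pow(Add(3, Add(0, 16)), Rational(1, 2)))) = Add(-4, Mul(4, Pow(Add(3, 16), Rational(1, 2)))) = Add(-4, Mul(4, Pow(19, Rational(1, 2))))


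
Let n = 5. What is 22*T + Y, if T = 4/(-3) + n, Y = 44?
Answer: 374/3 ≈ 124.67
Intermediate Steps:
T = 11/3 (T = 4/(-3) + 5 = 4*(-⅓) + 5 = -4/3 + 5 = 11/3 ≈ 3.6667)
22*T + Y = 22*(11/3) + 44 = 242/3 + 44 = 374/3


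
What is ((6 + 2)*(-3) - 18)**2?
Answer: 1764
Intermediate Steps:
((6 + 2)*(-3) - 18)**2 = (8*(-3) - 18)**2 = (-24 - 18)**2 = (-42)**2 = 1764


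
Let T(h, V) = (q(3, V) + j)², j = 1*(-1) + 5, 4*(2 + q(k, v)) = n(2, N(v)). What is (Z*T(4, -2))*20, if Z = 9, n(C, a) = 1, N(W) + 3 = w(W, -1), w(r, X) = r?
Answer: 3645/4 ≈ 911.25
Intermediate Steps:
N(W) = -3 + W
q(k, v) = -7/4 (q(k, v) = -2 + (¼)*1 = -2 + ¼ = -7/4)
j = 4 (j = -1 + 5 = 4)
T(h, V) = 81/16 (T(h, V) = (-7/4 + 4)² = (9/4)² = 81/16)
(Z*T(4, -2))*20 = (9*(81/16))*20 = (729/16)*20 = 3645/4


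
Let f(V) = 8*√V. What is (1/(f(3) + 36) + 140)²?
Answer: 497915071/25392 - 12883*√3/6348 ≈ 19606.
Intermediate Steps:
(1/(f(3) + 36) + 140)² = (1/(8*√3 + 36) + 140)² = (1/(36 + 8*√3) + 140)² = (140 + 1/(36 + 8*√3))²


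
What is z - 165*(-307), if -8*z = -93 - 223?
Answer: 101389/2 ≈ 50695.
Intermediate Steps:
z = 79/2 (z = -(-93 - 223)/8 = -1/8*(-316) = 79/2 ≈ 39.500)
z - 165*(-307) = 79/2 - 165*(-307) = 79/2 + 50655 = 101389/2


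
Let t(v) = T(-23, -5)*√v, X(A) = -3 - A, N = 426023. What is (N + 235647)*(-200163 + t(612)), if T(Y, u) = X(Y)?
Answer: -132441852210 + 79400400*√17 ≈ -1.3211e+11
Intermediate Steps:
T(Y, u) = -3 - Y
t(v) = 20*√v (t(v) = (-3 - 1*(-23))*√v = (-3 + 23)*√v = 20*√v)
(N + 235647)*(-200163 + t(612)) = (426023 + 235647)*(-200163 + 20*√612) = 661670*(-200163 + 20*(6*√17)) = 661670*(-200163 + 120*√17) = -132441852210 + 79400400*√17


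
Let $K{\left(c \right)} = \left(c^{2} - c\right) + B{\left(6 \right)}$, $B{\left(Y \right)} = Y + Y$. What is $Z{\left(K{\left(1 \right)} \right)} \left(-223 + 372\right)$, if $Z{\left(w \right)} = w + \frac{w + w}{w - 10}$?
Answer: $3576$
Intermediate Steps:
$B{\left(Y \right)} = 2 Y$
$K{\left(c \right)} = 12 + c^{2} - c$ ($K{\left(c \right)} = \left(c^{2} - c\right) + 2 \cdot 6 = \left(c^{2} - c\right) + 12 = 12 + c^{2} - c$)
$Z{\left(w \right)} = w + \frac{2 w}{-10 + w}$
$Z{\left(K{\left(1 \right)} \right)} \left(-223 + 372\right) = \frac{\left(12 + 1^{2} - 1\right) \left(-8 + \left(12 + 1^{2} - 1\right)\right)}{-10 + \left(12 + 1^{2} - 1\right)} \left(-223 + 372\right) = \frac{\left(12 + 1 - 1\right) \left(-8 + \left(12 + 1 - 1\right)\right)}{-10 + \left(12 + 1 - 1\right)} 149 = \frac{12 \left(-8 + 12\right)}{-10 + 12} \cdot 149 = 12 \cdot \frac{1}{2} \cdot 4 \cdot 149 = 24 \cdot 149 = 3576$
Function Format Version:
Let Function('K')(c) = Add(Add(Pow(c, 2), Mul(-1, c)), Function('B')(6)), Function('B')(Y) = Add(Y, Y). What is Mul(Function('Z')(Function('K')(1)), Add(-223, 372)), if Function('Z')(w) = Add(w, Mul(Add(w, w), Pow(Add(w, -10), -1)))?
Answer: 3576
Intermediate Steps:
Function('B')(Y) = Mul(2, Y)
Function('K')(c) = Add(12, Pow(c, 2), Mul(-1, c)) (Function('K')(c) = Add(Add(Pow(c, 2), Mul(-1, c)), Mul(2, 6)) = Add(Add(Pow(c, 2), Mul(-1, c)), 12) = Add(12, Pow(c, 2), Mul(-1, c)))
Function('Z')(w) = Add(w, Mul(2, w, Pow(Add(-10, w), -1))) (Function('Z')(w) = Add(w, Mul(Mul(2, w), Pow(Add(-10, w), -1))) = Add(w, Mul(2, w, Pow(Add(-10, w), -1))))
Mul(Function('Z')(Function('K')(1)), Add(-223, 372)) = Mul(Mul(Add(12, Pow(1, 2), Mul(-1, 1)), Pow(Add(-10, Add(12, Pow(1, 2), Mul(-1, 1))), -1), Add(-8, Add(12, Pow(1, 2), Mul(-1, 1)))), Add(-223, 372)) = Mul(Mul(Add(12, 1, -1), Pow(Add(-10, Add(12, 1, -1)), -1), Add(-8, Add(12, 1, -1))), 149) = Mul(Mul(12, Pow(Add(-10, 12), -1), Add(-8, 12)), 149) = Mul(Mul(12, Pow(2, -1), 4), 149) = Mul(Mul(12, Rational(1, 2), 4), 149) = Mul(24, 149) = 3576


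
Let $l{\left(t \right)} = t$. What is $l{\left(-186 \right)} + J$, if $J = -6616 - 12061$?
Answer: $-18863$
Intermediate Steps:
$J = -18677$
$l{\left(-186 \right)} + J = -186 - 18677 = -18863$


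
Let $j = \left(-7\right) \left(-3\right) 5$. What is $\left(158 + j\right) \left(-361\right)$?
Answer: $-94943$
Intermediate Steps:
$j = 105$ ($j = 21 \cdot 5 = 105$)
$\left(158 + j\right) \left(-361\right) = \left(158 + 105\right) \left(-361\right) = 263 \left(-361\right) = -94943$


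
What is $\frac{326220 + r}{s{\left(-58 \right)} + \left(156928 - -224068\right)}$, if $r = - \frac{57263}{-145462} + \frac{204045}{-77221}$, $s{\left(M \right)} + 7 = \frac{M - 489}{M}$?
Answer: $\frac{106265077551196417}{124109824367187859} \approx 0.85622$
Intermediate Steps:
$s{\left(M \right)} = -7 + \frac{-489 + M}{M}$ ($s{\left(M \right)} = -7 + \frac{M - 489}{M} = -7 + \frac{-489 + M}{M}$)
$r = - \frac{25258887667}{11232721102}$ ($r = \left(-57263\right) \left(- \frac{1}{145462}\right) + 204045 \left(- \frac{1}{77221}\right) = \frac{57263}{145462} - \frac{204045}{77221} = - \frac{25258887667}{11232721102} \approx -2.2487$)
$\frac{326220 + r}{s{\left(-58 \right)} + \left(156928 - -224068\right)} = \frac{326220 - \frac{25258887667}{11232721102}}{\left(-6 - \frac{489}{-58}\right) + \left(156928 - -224068\right)} = \frac{3664313019006773}{11232721102 \left(\left(-6 - - \frac{489}{58}\right) + \left(156928 + 224068\right)\right)} = \frac{3664313019006773}{11232721102 \left(\left(-6 + \frac{489}{58}\right) + 380996\right)} = \frac{3664313019006773}{11232721102 \left(\frac{141}{58} + 380996\right)} = \frac{3664313019006773}{11232721102 \cdot \frac{22097909}{58}} = \frac{3664313019006773}{11232721102} \cdot \frac{58}{22097909} = \frac{106265077551196417}{124109824367187859}$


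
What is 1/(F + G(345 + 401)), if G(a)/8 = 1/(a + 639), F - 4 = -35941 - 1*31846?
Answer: -1385/93879447 ≈ -1.4753e-5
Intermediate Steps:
F = -67783 (F = 4 + (-35941 - 1*31846) = 4 + (-35941 - 31846) = 4 - 67787 = -67783)
G(a) = 8/(639 + a) (G(a) = 8/(a + 639) = 8/(639 + a))
1/(F + G(345 + 401)) = 1/(-67783 + 8/(639 + (345 + 401))) = 1/(-67783 + 8/(639 + 746)) = 1/(-67783 + 8/1385) = 1/(-93879447/1385) = -1385/93879447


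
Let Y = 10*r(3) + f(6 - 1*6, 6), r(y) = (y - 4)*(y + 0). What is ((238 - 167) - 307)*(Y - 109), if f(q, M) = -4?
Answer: 33748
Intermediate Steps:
r(y) = y*(-4 + y) (r(y) = (-4 + y)*y = y*(-4 + y))
Y = -34 (Y = 10*(3*(-4 + 3)) - 4 = 10*(3*(-1)) - 4 = 10*(-3) - 4 = -30 - 4 = -34)
((238 - 167) - 307)*(Y - 109) = ((238 - 167) - 307)*(-34 - 109) = (71 - 307)*(-143) = -236*(-143) = 33748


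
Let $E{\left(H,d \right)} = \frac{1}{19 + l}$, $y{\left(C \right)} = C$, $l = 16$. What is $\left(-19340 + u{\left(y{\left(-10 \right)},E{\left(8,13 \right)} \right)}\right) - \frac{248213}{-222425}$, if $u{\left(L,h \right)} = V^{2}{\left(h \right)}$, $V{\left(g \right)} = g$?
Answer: $- \frac{30110157738}{1556975} \approx -19339.0$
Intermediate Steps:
$E{\left(H,d \right)} = \frac{1}{35}$ ($E{\left(H,d \right)} = \frac{1}{19 + 16} = \frac{1}{35}$)
$u{\left(L,h \right)} = h^{2}$
$\left(-19340 + u{\left(y{\left(-10 \right)},E{\left(8,13 \right)} \right)}\right) - \frac{248213}{-222425} = \left(-19340 + \left(\frac{1}{35}\right)^{2}\right) - \frac{248213}{-222425} = \left(-19340 + \frac{1}{1225}\right) - - \frac{35459}{31775} = - \frac{23691499}{1225} + \frac{35459}{31775} = - \frac{30110157738}{1556975}$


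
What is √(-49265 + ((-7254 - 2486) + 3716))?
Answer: I*√55289 ≈ 235.14*I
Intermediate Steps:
√(-49265 + ((-7254 - 2486) + 3716)) = √(-49265 + (-9740 + 3716)) = √(-49265 - 6024) = √(-55289) = I*√55289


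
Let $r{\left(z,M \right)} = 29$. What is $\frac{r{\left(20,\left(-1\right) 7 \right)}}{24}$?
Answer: $\frac{29}{24} \approx 1.2083$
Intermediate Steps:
$\frac{r{\left(20,\left(-1\right) 7 \right)}}{24} = \frac{29}{24}$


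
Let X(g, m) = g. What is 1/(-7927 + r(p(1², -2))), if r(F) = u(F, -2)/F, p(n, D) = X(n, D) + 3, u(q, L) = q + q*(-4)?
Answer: -1/7930 ≈ -0.00012610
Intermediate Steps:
u(q, L) = -3*q (u(q, L) = q - 4*q = -3*q)
p(n, D) = 3 + n (p(n, D) = n + 3 = 3 + n)
r(F) = -3 (r(F) = (-3*F)/F = -3)
1/(-7927 + r(p(1², -2))) = 1/(-7927 - 3) = 1/(-7930) = -1/7930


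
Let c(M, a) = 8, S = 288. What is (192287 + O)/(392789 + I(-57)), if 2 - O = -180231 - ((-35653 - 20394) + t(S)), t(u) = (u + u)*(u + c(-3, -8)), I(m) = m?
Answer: 486969/392732 ≈ 1.2400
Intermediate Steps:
t(u) = 2*u*(8 + u) (t(u) = (u + u)*(u + 8) = (2*u)*(8 + u) = 2*u*(8 + u))
O = 294682 (O = 2 - (-180231 - ((-35653 - 20394) + 2*288*(8 + 288))) = 2 - (-180231 - (-56047 + 2*288*296)) = 2 - (-180231 - (-56047 + 170496)) = 2 - (-180231 - 1*114449) = 2 - (-180231 - 114449) = 2 - 1*(-294680) = 2 + 294680 = 294682)
(192287 + O)/(392789 + I(-57)) = (192287 + 294682)/(392789 - 57) = 486969/392732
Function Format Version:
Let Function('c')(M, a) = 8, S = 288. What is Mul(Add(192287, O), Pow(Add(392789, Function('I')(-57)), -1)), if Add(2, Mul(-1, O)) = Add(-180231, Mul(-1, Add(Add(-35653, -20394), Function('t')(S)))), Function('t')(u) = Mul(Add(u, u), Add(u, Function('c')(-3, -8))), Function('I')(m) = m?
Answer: Rational(486969, 392732) ≈ 1.2400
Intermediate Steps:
Function('t')(u) = Mul(2, u, Add(8, u)) (Function('t')(u) = Mul(Add(u, u), Add(u, 8)) = Mul(Mul(2, u), Add(8, u)) = Mul(2, u, Add(8, u)))
O = 294682 (O = Add(2, Mul(-1, Add(-180231, Mul(-1, Add(Add(-35653, -20394), Mul(2, 288, Add(8, 288))))))) = Add(2, Mul(-1, Add(-180231, Mul(-1, Add(-56047, Mul(2, 288, 296)))))) = Add(2, Mul(-1, Add(-180231, Mul(-1, Add(-56047, 170496))))) = Add(2, Mul(-1, Add(-180231, Mul(-1, 114449)))) = Add(2, Mul(-1, Add(-180231, -114449))) = Add(2, Mul(-1, -294680)) = Add(2, 294680) = 294682)
Mul(Add(192287, O), Pow(Add(392789, Function('I')(-57)), -1)) = Mul(Add(192287, 294682), Pow(Add(392789, -57), -1)) = Mul(486969, Pow(392732, -1)) = Mul(486969, Rational(1, 392732)) = Rational(486969, 392732)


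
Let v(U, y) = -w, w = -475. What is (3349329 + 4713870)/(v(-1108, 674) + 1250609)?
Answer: 2687733/417028 ≈ 6.4450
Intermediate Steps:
v(U, y) = 475 (v(U, y) = -1*(-475) = 475)
(3349329 + 4713870)/(v(-1108, 674) + 1250609) = (3349329 + 4713870)/(475 + 1250609) = 8063199/1251084 = 8063199*(1/1251084) = 2687733/417028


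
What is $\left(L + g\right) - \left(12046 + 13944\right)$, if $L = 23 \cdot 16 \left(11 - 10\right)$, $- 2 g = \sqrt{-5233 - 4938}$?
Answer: $-25622 - \frac{i \sqrt{10171}}{2} \approx -25622.0 - 50.426 i$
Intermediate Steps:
$g = - \frac{i \sqrt{10171}}{2}$ ($g = - \frac{\sqrt{-5233 - 4938}}{2} = - \frac{\sqrt{-10171}}{2} = - \frac{i \sqrt{10171}}{2} \approx - 50.426 i$)
$L = 368$ ($L = 368 \cdot 1 = 368$)
$\left(L + g\right) - \left(12046 + 13944\right) = \left(368 - \frac{i \sqrt{10171}}{2}\right) - \left(12046 + 13944\right) = \left(368 - \frac{i \sqrt{10171}}{2}\right) - 25990 = -25622 - \frac{i \sqrt{10171}}{2}$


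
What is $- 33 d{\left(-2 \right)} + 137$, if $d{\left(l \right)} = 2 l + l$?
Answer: $335$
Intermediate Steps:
$d{\left(l \right)} = 3 l$
$- 33 d{\left(-2 \right)} + 137 = - 33 \cdot 3 \left(-2\right) + 137 = \left(-33\right) \left(-6\right) + 137 = 198 + 137 = 335$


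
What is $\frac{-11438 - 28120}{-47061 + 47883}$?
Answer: $- \frac{6593}{137} \approx -48.124$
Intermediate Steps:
$\frac{-11438 - 28120}{-47061 + 47883} = - \frac{39558}{822} = \left(-39558\right) \frac{1}{822} = - \frac{6593}{137}$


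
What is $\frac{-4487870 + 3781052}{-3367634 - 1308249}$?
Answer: $\frac{706818}{4675883} \approx 0.15116$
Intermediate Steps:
$\frac{-4487870 + 3781052}{-3367634 - 1308249} = - \frac{706818}{-4675883} = \left(-706818\right) \left(- \frac{1}{4675883}\right) = \frac{706818}{4675883}$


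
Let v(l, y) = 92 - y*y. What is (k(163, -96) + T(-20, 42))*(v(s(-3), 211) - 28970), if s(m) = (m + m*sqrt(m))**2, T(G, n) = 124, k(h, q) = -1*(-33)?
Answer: -11523643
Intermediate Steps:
k(h, q) = 33
s(m) = (m + m**(3/2))**2
v(l, y) = 92 - y**2
(k(163, -96) + T(-20, 42))*(v(s(-3), 211) - 28970) = (33 + 124)*((92 - 1*211**2) - 28970) = 157*((92 - 1*44521) - 28970) = 157*((92 - 44521) - 28970) = 157*(-44429 - 28970) = 157*(-73399) = -11523643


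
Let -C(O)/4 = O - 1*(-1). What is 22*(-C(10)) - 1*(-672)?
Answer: 1640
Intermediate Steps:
C(O) = -4 - 4*O (C(O) = -4*(O - 1*(-1)) = -4*(O + 1) = -4*(1 + O) = -4 - 4*O)
22*(-C(10)) - 1*(-672) = 22*(-(-4 - 4*10)) - 1*(-672) = 22*(-(-4 - 40)) + 672 = 22*(-1*(-44)) + 672 = 22*44 + 672 = 968 + 672 = 1640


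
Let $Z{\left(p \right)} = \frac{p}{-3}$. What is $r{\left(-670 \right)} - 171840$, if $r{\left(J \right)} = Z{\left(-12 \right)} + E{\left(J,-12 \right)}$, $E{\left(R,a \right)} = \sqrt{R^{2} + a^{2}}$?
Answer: $-171836 + 2 \sqrt{112261} \approx -1.7117 \cdot 10^{5}$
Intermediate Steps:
$Z{\left(p \right)} = - \frac{p}{3}$ ($Z{\left(p \right)} = p \left(- \frac{1}{3}\right) = - \frac{p}{3}$)
$r{\left(J \right)} = 4 + \sqrt{144 + J^{2}}$ ($r{\left(J \right)} = \left(- \frac{1}{3}\right) \left(-12\right) + \sqrt{J^{2} + \left(-12\right)^{2}} = 4 + \sqrt{J^{2} + 144} = 4 + \sqrt{144 + J^{2}}$)
$r{\left(-670 \right)} - 171840 = \left(4 + \sqrt{144 + \left(-670\right)^{2}}\right) - 171840 = \left(4 + \sqrt{144 + 448900}\right) - 171840 = \left(4 + \sqrt{449044}\right) - 171840 = \left(4 + 2 \sqrt{112261}\right) - 171840 = -171836 + 2 \sqrt{112261}$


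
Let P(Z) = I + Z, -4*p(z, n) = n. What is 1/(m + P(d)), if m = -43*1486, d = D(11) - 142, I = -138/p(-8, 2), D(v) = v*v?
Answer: -1/63643 ≈ -1.5713e-5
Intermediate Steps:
D(v) = v²
p(z, n) = -n/4
I = 276 (I = -138/((-¼*2)) = -138/(-½) = -138*(-2) = 276)
d = -21 (d = 11² - 142 = 121 - 142 = -21)
P(Z) = 276 + Z
m = -63898
1/(m + P(d)) = 1/(-63898 + (276 - 21)) = 1/(-63898 + 255) = 1/(-63643) = -1/63643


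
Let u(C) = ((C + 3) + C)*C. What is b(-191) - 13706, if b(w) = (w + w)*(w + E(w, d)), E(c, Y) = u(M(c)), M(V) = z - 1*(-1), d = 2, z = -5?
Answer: 51616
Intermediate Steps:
M(V) = -4 (M(V) = -5 - 1*(-1) = -5 + 1 = -4)
u(C) = C*(3 + 2*C) (u(C) = ((3 + C) + C)*C = (3 + 2*C)*C = C*(3 + 2*C))
E(c, Y) = 20 (E(c, Y) = -4*(3 + 2*(-4)) = -4*(3 - 8) = -4*(-5) = 20)
b(w) = 2*w*(20 + w) (b(w) = (w + w)*(w + 20) = (2*w)*(20 + w) = 2*w*(20 + w))
b(-191) - 13706 = 2*(-191)*(20 - 191) - 13706 = 2*(-191)*(-171) - 13706 = 65322 - 13706 = 51616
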